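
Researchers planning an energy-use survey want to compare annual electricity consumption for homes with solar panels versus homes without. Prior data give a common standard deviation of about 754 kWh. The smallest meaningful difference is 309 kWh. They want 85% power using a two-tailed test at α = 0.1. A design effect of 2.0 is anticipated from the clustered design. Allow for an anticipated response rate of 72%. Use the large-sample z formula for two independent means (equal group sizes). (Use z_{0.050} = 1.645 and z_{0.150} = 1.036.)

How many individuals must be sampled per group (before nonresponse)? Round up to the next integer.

n = (z_{α/2} + z_β)² · (σ₁² + σ₂²) / δ²
  = (1.645 + 1.036)² · (2·754² = 1137032) / 309²
  = 7.1878 · 1137032 / 95481
  = 85.60
Design effect: 2.0 × 85.60 = 171.19.
Adjust for 72% response: 171.19 / 0.72 = 237.76.
Round up → n = 238 per group.

n = 238 per group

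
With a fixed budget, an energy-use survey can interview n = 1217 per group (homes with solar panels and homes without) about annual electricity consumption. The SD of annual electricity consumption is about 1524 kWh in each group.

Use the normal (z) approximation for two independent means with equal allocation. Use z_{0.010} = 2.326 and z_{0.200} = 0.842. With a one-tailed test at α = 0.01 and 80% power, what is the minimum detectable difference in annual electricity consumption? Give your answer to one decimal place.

Minimum detectable difference ≈ 195.7 kWh

δ = (z_α + z_β) · √((σ₁²+σ₂²)/n)
  = (2.326 + 0.842) · √(4645152/1217)
  = 3.168 · √3816.9
  = 3.168 · 61.7810
  = 195.7221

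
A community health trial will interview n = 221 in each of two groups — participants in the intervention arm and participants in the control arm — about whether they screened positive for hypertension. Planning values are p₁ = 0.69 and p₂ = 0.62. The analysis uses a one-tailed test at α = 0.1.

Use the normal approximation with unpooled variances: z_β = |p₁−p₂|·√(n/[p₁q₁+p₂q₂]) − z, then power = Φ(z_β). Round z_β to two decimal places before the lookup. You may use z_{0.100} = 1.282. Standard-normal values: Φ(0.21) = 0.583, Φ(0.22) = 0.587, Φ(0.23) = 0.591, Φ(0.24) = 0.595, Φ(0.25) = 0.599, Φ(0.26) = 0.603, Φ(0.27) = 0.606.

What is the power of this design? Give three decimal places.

z_β = |p₁−p₂|·√(n/[p₁q₁+p₂q₂]) − z_α
    = 0.07 · √(221/0.4495) − 1.282
    = 0.07 · 22.1733 − 1.282
    = 1.5521 − 1.282 = 0.2701 → 0.27
Power = Φ(0.27) = 0.606.

Power ≈ 0.606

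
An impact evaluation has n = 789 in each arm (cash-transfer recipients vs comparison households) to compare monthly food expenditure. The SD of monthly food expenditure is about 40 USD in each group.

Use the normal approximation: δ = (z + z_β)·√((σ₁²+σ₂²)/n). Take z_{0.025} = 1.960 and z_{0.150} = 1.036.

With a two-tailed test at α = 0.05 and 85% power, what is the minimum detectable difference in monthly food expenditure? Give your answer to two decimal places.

δ = (z_{α/2} + z_β) · √((σ₁²+σ₂²)/n)
  = (1.960 + 1.036) · √(3200/789)
  = 2.996 · √4.0558
  = 2.996 · 2.0139
  = 6.0336

Minimum detectable difference ≈ 6.03 USD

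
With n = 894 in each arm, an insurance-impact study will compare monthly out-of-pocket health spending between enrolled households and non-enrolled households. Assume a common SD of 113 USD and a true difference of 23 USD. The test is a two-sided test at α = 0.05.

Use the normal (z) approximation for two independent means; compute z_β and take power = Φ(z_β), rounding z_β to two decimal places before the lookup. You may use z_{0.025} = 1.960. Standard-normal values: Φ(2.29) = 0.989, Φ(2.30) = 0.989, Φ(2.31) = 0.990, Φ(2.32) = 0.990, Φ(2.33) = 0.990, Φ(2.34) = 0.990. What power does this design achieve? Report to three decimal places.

Power ≈ 0.990

z_β = δ·√(n/(σ₁²+σ₂²)) − z_{α/2}
    = 23 · √(894/25538) − 1.960
    = 23 · 0.18710 − 1.960
    = 4.3033 − 1.960 = 2.3433 → 2.34
Power = Φ(2.34) = 0.990.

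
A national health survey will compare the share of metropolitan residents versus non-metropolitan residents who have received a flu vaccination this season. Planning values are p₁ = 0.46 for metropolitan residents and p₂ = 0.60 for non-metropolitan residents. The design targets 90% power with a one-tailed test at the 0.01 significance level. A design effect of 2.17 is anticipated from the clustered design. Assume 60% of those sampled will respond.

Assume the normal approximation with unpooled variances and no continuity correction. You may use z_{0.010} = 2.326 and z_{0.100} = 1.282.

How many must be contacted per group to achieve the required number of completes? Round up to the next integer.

n = 1174 per group

n = (z_α + z_β)² · [p₁(1−p₁) + p₂(1−p₂)] / (p₁ − p₂)²
  = (2.326 + 1.282)² · (0.46·0.54 + 0.60·0.40) / (-0.14)²
  = (3.608)² · (0.2484 + 0.2400) / 0.0196
  = 13.0177 · 0.4884 / 0.0196
  = 324.38
Design effect: 2.17 × 324.38 = 703.90.
Adjust for 60% response: 703.90 / 0.60 = 1173.17.
Round up → n = 1174 per group.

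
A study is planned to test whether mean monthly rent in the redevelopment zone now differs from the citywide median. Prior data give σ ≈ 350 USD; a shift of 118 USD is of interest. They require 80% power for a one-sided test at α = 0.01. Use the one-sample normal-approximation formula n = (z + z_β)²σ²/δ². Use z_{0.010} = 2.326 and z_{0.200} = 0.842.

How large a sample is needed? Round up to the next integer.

n = (z_α + z_β)² · σ² / δ²
  = (2.326 + 0.842)² · 350² / 118²
  = 10.0362 · 122500 / 13924
  = 88.30
Round up → n = 89.

n = 89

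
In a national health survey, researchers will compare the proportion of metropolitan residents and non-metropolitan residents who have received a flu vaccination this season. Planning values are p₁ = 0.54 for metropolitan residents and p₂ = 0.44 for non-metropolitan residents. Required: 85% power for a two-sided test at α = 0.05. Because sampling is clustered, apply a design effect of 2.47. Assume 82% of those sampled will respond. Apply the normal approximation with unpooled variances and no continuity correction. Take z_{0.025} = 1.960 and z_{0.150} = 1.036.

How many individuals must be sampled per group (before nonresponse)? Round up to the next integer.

n = 1338 per group

n = (z_{α/2} + z_β)² · [p₁(1−p₁) + p₂(1−p₂)] / (p₁ − p₂)²
  = (1.960 + 1.036)² · (0.54·0.46 + 0.44·0.56) / (0.10)²
  = (2.996)² · (0.2484 + 0.2464) / 0.0100
  = 8.9760 · 0.4948 / 0.0100
  = 444.13
Design effect: 2.47 × 444.13 = 1097.01.
Adjust for 82% response: 1097.01 / 0.82 = 1337.82.
Round up → n = 1338 per group.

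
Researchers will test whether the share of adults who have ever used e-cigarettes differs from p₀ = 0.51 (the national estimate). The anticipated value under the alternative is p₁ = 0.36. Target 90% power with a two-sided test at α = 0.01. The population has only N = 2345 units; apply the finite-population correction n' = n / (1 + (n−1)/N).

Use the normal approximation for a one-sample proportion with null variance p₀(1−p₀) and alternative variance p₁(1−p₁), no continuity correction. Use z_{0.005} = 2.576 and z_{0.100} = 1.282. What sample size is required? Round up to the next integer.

n = [z_{α/2}·√(p₀q₀) + z_β·√(p₁q₁)]² / (p₁ − p₀)²
  = [2.576·√(0.51·0.49) + 1.282·√(0.36·0.64)]² / (-0.15)²
  = [2.576·0.4999 + 1.282·0.4800]² / 0.0225
  = [1.9031]² / 0.0225
  = 160.97
Finite-population correction (N = 2345): 160.97 / (1 + (160.97 − 1)/2345) = 150.69.
Round up → n = 151.

n = 151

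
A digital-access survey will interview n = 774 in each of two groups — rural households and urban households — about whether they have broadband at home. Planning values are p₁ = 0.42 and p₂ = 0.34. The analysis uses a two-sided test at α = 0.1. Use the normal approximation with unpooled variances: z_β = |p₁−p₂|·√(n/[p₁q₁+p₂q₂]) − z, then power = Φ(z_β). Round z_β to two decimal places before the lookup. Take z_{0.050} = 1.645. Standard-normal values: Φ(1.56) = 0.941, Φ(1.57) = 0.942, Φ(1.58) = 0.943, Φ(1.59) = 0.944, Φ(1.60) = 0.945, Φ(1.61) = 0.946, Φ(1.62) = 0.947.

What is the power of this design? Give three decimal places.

z_β = |p₁−p₂|·√(n/[p₁q₁+p₂q₂]) − z_{α/2}
    = 0.08 · √(774/0.4680) − 1.645
    = 0.08 · 40.6675 − 1.645
    = 3.2534 − 1.645 = 1.6084 → 1.61
Power = Φ(1.61) = 0.946.

Power ≈ 0.946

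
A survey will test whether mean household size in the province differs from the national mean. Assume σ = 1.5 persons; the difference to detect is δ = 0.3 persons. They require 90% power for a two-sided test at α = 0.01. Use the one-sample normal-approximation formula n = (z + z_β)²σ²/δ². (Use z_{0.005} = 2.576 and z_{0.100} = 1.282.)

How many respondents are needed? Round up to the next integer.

n = 373

n = (z_{α/2} + z_β)² · σ² / δ²
  = (2.576 + 1.282)² · 1.5² / 0.3²
  = 14.8842 · 2.25 / 0.09
  = 372.10
Round up → n = 373.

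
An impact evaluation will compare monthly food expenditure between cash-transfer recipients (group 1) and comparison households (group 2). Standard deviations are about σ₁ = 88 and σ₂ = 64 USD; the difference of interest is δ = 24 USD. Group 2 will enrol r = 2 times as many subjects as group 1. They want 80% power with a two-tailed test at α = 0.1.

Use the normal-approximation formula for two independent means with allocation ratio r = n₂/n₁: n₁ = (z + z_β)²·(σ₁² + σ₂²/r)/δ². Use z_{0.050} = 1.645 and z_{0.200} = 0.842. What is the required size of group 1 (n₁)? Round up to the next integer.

n₁ = (z_{α/2} + z_β)² · (σ₁² + σ₂²/r) / δ²
   = (1.645 + 0.842)² · (88² + 64²/2) / 24²
   = 6.1852 · (7744 + 2048) / 576
   = 6.1852 · 9792 / 576
   = 105.15
Round up → n₁ = 106; n₂ = r·n₁ = 2 × 106 = 212.

n₁ = 106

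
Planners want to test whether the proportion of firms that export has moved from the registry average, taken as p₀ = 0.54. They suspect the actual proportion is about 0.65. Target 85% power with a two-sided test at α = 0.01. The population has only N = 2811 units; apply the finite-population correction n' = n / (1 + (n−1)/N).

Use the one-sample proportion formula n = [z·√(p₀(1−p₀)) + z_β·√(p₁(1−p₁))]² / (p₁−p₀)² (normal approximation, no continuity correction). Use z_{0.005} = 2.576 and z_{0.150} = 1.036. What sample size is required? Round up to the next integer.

n = 240

n = [z_{α/2}·√(p₀q₀) + z_β·√(p₁q₁)]² / (p₁ − p₀)²
  = [2.576·√(0.54·0.46) + 1.036·√(0.65·0.35)]² / (0.11)²
  = [2.576·0.4984 + 1.036·0.4770]² / 0.0121
  = [1.7780]² / 0.0121
  = 261.27
Finite-population correction (N = 2811): 261.27 / (1 + (261.27 − 1)/2811) = 239.13.
Round up → n = 240.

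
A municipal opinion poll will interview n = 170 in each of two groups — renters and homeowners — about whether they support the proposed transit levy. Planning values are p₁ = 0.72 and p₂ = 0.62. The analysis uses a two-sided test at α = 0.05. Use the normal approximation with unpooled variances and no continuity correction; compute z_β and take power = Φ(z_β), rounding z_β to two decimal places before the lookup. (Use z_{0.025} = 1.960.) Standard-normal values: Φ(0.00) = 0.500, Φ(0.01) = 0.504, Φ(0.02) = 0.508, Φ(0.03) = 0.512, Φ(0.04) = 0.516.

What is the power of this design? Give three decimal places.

Power ≈ 0.504

z_β = |p₁−p₂|·√(n/[p₁q₁+p₂q₂]) − z_{α/2}
    = 0.10 · √(170/0.4372) − 1.960
    = 0.10 · 19.7190 − 1.960
    = 1.9719 − 1.960 = 0.0119 → 0.01
Power = Φ(0.01) = 0.504.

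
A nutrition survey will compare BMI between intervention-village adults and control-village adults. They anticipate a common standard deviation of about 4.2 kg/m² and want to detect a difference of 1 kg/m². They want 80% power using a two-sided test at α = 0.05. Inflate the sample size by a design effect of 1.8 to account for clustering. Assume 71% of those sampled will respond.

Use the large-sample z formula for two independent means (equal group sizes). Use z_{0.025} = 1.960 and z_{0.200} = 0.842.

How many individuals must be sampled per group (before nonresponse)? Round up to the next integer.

n = (z_{α/2} + z_β)² · (σ₁² + σ₂²) / δ²
  = (1.960 + 0.842)² · (2·4.2² = 35.28) / 1²
  = 7.8512 · 35.28 / 1
  = 276.99
Design effect: 1.8 × 276.99 = 498.58.
Adjust for 71% response: 498.58 / 0.71 = 702.23.
Round up → n = 703 per group.

n = 703 per group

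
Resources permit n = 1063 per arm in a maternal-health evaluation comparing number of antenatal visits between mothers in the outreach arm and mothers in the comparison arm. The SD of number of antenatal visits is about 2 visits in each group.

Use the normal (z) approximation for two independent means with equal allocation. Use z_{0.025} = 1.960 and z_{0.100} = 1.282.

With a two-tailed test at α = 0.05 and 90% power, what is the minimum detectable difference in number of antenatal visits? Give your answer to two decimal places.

δ = (z_{α/2} + z_β) · √((σ₁²+σ₂²)/n)
  = (1.960 + 1.282) · √(8/1063)
  = 3.242 · √0.00753
  = 3.242 · 0.0868
  = 0.2812

Minimum detectable difference ≈ 0.28 visits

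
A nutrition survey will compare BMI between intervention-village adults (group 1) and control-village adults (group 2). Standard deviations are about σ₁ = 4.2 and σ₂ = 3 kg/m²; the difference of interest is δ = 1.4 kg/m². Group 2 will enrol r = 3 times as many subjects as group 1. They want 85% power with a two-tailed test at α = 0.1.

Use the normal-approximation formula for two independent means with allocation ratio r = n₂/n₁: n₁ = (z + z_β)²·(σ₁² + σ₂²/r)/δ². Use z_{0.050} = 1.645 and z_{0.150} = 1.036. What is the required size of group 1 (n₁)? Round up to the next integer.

n₁ = 76

n₁ = (z_{α/2} + z_β)² · (σ₁² + σ₂²/r) / δ²
   = (1.645 + 1.036)² · (4.2² + 3²/3) / 1.4²
   = 7.1878 · (17.64 + 3) / 1.96
   = 7.1878 · 20.64 / 1.96
   = 75.69
Round up → n₁ = 76; n₂ = r·n₁ = 3 × 76 = 228.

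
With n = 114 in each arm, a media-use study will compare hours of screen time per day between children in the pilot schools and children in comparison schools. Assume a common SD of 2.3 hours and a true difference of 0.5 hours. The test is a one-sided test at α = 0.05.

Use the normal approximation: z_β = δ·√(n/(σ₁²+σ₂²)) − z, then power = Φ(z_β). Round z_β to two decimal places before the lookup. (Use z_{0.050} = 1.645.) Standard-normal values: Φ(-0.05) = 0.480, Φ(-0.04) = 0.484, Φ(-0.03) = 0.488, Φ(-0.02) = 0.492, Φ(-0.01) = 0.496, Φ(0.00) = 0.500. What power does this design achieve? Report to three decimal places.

z_β = δ·√(n/(σ₁²+σ₂²)) − z_α
    = 0.5 · √(114/10.58) − 1.645
    = 0.5 · 3.28254 − 1.645
    = 1.6413 − 1.645 = -0.0037 → -0.00
Power = Φ(-0.00) = 0.500.

Power ≈ 0.500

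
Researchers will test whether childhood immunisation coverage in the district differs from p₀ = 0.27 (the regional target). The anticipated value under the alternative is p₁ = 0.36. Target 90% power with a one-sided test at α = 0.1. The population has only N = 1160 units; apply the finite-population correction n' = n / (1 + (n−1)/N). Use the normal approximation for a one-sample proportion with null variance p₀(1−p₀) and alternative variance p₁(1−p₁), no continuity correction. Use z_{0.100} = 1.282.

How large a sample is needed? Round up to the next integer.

n = [z_α·√(p₀q₀) + z_β·√(p₁q₁)]² / (p₁ − p₀)²
  = [1.282·√(0.27·0.73) + 1.282·√(0.36·0.64)]² / (0.09)²
  = [1.282·0.4440 + 1.282·0.4800]² / 0.0081
  = [1.1845]² / 0.0081
  = 173.22
Finite-population correction (N = 1160): 173.22 / (1 + (173.22 − 1)/1160) = 150.83.
Round up → n = 151.

n = 151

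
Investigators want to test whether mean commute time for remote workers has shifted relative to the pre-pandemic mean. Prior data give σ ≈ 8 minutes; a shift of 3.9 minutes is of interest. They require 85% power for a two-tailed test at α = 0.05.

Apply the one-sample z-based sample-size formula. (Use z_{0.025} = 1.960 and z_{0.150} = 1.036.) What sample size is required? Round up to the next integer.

n = 38

n = (z_{α/2} + z_β)² · σ² / δ²
  = (1.960 + 1.036)² · 8² / 3.9²
  = 8.9760 · 64 / 15.21
  = 37.77
Round up → n = 38.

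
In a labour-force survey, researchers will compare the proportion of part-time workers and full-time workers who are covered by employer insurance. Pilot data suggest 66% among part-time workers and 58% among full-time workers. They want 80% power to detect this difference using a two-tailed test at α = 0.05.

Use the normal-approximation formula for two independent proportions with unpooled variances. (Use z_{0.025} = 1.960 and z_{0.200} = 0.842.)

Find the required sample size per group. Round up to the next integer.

n = (z_{α/2} + z_β)² · [p₁(1−p₁) + p₂(1−p₂)] / (p₁ − p₂)²
  = (1.960 + 0.842)² · (0.66·0.34 + 0.58·0.42) / (0.08)²
  = (2.802)² · (0.2244 + 0.2436) / 0.0064
  = 7.8512 · 0.4680 / 0.0064
  = 574.12
Round up → n = 575 per group.

n = 575 per group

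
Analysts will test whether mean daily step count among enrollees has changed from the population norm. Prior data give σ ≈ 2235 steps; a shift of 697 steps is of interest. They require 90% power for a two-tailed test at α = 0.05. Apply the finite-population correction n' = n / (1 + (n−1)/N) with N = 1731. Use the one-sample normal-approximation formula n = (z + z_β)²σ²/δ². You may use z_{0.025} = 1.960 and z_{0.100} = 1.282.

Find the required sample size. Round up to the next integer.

n = 102

n = (z_{α/2} + z_β)² · σ² / δ²
  = (1.960 + 1.282)² · 2235² / 697²
  = 10.5106 · 4995225 / 485809
  = 108.07
Finite-population correction (N = 1731): 108.07 / (1 + (108.07 − 1)/1731) = 101.78.
Round up → n = 102.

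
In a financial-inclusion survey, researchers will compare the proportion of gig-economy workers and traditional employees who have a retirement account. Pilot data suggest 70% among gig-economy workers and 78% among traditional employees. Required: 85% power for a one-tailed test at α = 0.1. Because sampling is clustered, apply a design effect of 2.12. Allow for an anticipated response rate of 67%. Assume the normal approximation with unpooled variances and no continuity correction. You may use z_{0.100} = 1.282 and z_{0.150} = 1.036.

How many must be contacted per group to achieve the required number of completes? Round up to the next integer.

n = (z_α + z_β)² · [p₁(1−p₁) + p₂(1−p₂)] / (p₁ − p₂)²
  = (1.282 + 1.036)² · (0.70·0.30 + 0.78·0.22) / (-0.08)²
  = (2.318)² · (0.2100 + 0.1716) / 0.0064
  = 5.3731 · 0.3816 / 0.0064
  = 320.37
Design effect: 2.12 × 320.37 = 679.19.
Adjust for 67% response: 679.19 / 0.67 = 1013.72.
Round up → n = 1014 per group.

n = 1014 per group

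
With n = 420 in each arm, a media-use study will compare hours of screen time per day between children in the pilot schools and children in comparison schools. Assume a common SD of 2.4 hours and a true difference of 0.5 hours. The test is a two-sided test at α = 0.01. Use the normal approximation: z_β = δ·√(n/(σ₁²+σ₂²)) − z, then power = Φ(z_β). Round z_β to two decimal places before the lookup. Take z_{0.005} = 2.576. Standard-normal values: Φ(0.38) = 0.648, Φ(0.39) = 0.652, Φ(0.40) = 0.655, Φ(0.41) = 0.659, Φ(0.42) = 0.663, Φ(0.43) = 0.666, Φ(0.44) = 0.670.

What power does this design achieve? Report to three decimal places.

z_β = δ·√(n/(σ₁²+σ₂²)) − z_{α/2}
    = 0.5 · √(420/11.52) − 2.576
    = 0.5 · 6.03807 − 2.576
    = 3.0190 − 2.576 = 0.4430 → 0.44
Power = Φ(0.44) = 0.670.

Power ≈ 0.670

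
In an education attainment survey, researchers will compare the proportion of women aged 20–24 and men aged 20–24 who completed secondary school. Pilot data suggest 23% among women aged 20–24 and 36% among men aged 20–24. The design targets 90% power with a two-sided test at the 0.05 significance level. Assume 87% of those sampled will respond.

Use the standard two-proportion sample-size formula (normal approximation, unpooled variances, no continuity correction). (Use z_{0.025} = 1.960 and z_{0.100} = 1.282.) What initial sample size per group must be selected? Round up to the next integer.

n = 292 per group

n = (z_{α/2} + z_β)² · [p₁(1−p₁) + p₂(1−p₂)] / (p₁ − p₂)²
  = (1.960 + 1.282)² · (0.23·0.77 + 0.36·0.64) / (-0.13)²
  = (3.242)² · (0.1771 + 0.2304) / 0.0169
  = 10.5106 · 0.4075 / 0.0169
  = 253.44
Adjust for 87% response: 253.44 / 0.87 = 291.30.
Round up → n = 292 per group.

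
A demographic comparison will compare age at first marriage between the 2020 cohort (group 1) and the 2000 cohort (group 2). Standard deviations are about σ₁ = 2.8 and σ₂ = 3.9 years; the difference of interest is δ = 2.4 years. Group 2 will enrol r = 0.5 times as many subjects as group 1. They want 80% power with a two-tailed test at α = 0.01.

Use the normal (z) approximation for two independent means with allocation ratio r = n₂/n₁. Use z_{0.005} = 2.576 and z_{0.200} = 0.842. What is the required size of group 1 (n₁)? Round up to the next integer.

n₁ = (z_{α/2} + z_β)² · (σ₁² + σ₂²/r) / δ²
   = (2.576 + 0.842)² · (2.8² + 3.9²/0.5) / 2.4²
   = 11.6827 · (7.84 + 30.42) / 5.76
   = 11.6827 · 38.26 / 5.76
   = 77.60
Round up → n₁ = 78; n₂ = r·n₁ = 0.5 × 78 = 39.

n₁ = 78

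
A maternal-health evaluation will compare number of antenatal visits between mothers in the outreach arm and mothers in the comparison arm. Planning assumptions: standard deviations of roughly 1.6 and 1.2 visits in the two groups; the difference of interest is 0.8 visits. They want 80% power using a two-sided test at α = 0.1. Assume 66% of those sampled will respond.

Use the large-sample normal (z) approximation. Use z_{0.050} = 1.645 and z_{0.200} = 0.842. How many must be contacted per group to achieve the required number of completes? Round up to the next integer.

n = 59 per group

n = (z_{α/2} + z_β)² · (σ₁² + σ₂²) / δ²
  = (1.645 + 0.842)² · (1.6² + 1.2² = 4) / 0.8²
  = 6.1852 · 4 / 0.64
  = 38.66
Adjust for 66% response: 38.66 / 0.66 = 58.57.
Round up → n = 59 per group.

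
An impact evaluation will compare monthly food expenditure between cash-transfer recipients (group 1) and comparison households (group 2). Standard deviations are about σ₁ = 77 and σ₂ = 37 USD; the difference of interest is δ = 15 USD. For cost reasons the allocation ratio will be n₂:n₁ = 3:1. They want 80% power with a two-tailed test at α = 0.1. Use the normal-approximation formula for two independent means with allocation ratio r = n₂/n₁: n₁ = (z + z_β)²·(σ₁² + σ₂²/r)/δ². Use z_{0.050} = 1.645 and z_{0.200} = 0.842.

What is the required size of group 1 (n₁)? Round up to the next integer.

n₁ = 176

n₁ = (z_{α/2} + z_β)² · (σ₁² + σ₂²/r) / δ²
   = (1.645 + 0.842)² · (77² + 37²/3) / 15²
   = 6.1852 · (5929 + 456.3333) / 225
   = 6.1852 · 6385.3 / 225
   = 175.53
Round up → n₁ = 176; n₂ = r·n₁ = 3 × 176 = 528.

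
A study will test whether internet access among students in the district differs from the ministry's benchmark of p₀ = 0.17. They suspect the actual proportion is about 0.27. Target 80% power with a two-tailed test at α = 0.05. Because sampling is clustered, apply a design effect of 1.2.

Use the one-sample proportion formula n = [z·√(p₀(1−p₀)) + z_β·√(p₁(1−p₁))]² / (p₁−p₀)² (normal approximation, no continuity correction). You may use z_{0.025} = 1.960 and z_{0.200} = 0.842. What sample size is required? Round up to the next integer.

n = [z_{α/2}·√(p₀q₀) + z_β·√(p₁q₁)]² / (p₁ − p₀)²
  = [1.960·√(0.17·0.83) + 0.842·√(0.27·0.73)]² / (0.10)²
  = [1.960·0.3756 + 0.842·0.4440]² / 0.0100
  = [1.1101]² / 0.0100
  = 123.22
Design effect: 1.2 × 123.22 = 147.87.
Round up → n = 148.

n = 148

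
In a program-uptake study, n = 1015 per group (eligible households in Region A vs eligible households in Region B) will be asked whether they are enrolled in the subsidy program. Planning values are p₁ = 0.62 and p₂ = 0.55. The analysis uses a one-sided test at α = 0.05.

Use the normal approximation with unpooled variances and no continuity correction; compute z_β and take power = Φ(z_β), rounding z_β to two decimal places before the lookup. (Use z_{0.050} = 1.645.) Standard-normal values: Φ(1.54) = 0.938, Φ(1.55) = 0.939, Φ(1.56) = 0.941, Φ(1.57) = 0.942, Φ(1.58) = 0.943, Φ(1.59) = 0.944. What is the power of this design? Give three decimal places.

z_β = |p₁−p₂|·√(n/[p₁q₁+p₂q₂]) − z_α
    = 0.07 · √(1015/0.4831) − 1.645
    = 0.07 · 45.8368 − 1.645
    = 3.2086 − 1.645 = 1.5636 → 1.56
Power = Φ(1.56) = 0.941.

Power ≈ 0.941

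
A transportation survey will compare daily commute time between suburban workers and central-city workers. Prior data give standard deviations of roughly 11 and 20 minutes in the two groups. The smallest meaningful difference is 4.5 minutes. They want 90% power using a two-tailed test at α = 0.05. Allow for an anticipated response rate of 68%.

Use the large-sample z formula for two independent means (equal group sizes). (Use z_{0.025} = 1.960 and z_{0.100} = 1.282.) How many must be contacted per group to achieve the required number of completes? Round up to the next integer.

n = 398 per group

n = (z_{α/2} + z_β)² · (σ₁² + σ₂²) / δ²
  = (1.960 + 1.282)² · (11² + 20² = 521) / 4.5²
  = 10.5106 · 521 / 20.25
  = 270.42
Adjust for 68% response: 270.42 / 0.68 = 397.68.
Round up → n = 398 per group.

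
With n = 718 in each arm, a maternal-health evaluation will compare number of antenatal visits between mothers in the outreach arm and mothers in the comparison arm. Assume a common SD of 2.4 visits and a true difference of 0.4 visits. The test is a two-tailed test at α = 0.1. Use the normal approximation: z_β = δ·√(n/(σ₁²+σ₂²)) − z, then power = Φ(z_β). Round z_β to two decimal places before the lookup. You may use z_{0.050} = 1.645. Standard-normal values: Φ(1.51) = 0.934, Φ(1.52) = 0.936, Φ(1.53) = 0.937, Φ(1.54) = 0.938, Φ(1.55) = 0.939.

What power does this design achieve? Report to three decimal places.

z_β = δ·√(n/(σ₁²+σ₂²)) − z_{α/2}
    = 0.4 · √(718/11.52) − 1.645
    = 0.4 · 7.89471 − 1.645
    = 3.1579 − 1.645 = 1.5129 → 1.51
Power = Φ(1.51) = 0.934.

Power ≈ 0.934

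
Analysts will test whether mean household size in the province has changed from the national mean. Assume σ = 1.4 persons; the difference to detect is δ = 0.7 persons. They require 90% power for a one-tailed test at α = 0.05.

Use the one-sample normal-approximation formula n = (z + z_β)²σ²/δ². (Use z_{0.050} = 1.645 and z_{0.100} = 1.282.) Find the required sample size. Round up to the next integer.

n = 35

n = (z_α + z_β)² · σ² / δ²
  = (1.645 + 1.282)² · 1.4² / 0.7²
  = 8.5673 · 1.96 / 0.49
  = 34.27
Round up → n = 35.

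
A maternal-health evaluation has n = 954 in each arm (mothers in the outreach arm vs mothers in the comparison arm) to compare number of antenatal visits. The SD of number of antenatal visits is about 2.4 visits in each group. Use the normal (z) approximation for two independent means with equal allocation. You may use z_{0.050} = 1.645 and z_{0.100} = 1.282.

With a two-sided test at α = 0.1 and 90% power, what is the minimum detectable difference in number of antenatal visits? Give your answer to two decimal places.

δ = (z_{α/2} + z_β) · √((σ₁²+σ₂²)/n)
  = (1.645 + 1.282) · √(11.52/954)
  = 2.927 · √0.01208
  = 2.927 · 0.1099
  = 0.3216

Minimum detectable difference ≈ 0.32 visits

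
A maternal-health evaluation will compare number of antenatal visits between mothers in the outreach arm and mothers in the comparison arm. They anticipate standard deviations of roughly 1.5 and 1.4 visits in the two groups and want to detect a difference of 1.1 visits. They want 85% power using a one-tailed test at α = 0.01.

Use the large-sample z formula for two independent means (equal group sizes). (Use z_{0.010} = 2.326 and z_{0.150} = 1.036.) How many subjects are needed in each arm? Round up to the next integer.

n = (z_α + z_β)² · (σ₁² + σ₂²) / δ²
  = (2.326 + 1.036)² · (1.5² + 1.4² = 4.21) / 1.1²
  = 11.3030 · 4.21 / 1.21
  = 39.33
Round up → n = 40 per group.

n = 40 per group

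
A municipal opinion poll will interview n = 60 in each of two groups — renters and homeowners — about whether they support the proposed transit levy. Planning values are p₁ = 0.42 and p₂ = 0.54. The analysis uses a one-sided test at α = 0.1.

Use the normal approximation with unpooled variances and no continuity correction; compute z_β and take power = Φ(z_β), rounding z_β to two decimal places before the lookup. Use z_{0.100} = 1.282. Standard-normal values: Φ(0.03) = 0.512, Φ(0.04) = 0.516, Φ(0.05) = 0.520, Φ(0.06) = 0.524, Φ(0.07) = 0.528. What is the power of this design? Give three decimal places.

Power ≈ 0.516

z_β = |p₁−p₂|·√(n/[p₁q₁+p₂q₂]) − z_α
    = 0.12 · √(60/0.4920) − 1.282
    = 0.12 · 11.0432 − 1.282
    = 1.3252 − 1.282 = 0.0432 → 0.04
Power = Φ(0.04) = 0.516.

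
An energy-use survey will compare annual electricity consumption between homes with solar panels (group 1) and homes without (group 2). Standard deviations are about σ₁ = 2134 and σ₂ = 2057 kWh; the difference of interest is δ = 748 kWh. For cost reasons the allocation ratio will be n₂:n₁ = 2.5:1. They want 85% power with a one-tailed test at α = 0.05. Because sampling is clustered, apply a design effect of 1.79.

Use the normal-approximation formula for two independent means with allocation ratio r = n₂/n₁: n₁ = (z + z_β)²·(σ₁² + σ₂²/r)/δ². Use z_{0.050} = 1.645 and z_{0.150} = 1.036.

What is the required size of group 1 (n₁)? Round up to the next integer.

n₁ = (z_α + z_β)² · (σ₁² + σ₂²/r) / δ²
   = (1.645 + 1.036)² · (2134² + 2057²/2.5) / 748²
   = 7.1878 · (4553956 + 1692499.6) / 559504
   = 7.1878 · 6246455.6 / 559504
   = 80.25
Design effect: 1.79 × 80.25 = 143.64.
Round up → n₁ = 144; n₂ = r·n₁ = 2.5 × 144 = 360.

n₁ = 144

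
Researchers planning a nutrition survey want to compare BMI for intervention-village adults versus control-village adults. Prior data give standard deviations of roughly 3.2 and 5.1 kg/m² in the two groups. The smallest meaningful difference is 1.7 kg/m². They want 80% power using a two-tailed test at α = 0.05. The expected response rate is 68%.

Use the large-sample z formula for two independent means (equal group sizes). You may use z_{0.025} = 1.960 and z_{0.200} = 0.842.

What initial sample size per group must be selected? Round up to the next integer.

n = 145 per group

n = (z_{α/2} + z_β)² · (σ₁² + σ₂²) / δ²
  = (1.960 + 0.842)² · (3.2² + 5.1² = 36.25) / 1.7²
  = 7.8512 · 36.25 / 2.89
  = 98.48
Adjust for 68% response: 98.48 / 0.68 = 144.82.
Round up → n = 145 per group.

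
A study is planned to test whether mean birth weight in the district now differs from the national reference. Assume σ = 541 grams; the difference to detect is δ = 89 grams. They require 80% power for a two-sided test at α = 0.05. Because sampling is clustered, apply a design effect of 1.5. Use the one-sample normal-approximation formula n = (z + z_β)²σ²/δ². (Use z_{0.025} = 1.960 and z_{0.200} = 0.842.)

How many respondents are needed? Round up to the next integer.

n = (z_{α/2} + z_β)² · σ² / δ²
  = (1.960 + 0.842)² · 541² / 89²
  = 7.8512 · 292681 / 7921
  = 290.10
Design effect: 1.5 × 290.10 = 435.15.
Round up → n = 436.

n = 436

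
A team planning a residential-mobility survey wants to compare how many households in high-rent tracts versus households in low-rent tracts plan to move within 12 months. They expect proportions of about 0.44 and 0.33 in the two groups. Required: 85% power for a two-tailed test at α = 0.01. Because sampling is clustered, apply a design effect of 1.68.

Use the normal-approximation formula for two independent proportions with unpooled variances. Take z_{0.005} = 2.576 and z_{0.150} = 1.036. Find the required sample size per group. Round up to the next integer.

n = 847 per group

n = (z_{α/2} + z_β)² · [p₁(1−p₁) + p₂(1−p₂)] / (p₁ − p₂)²
  = (2.576 + 1.036)² · (0.44·0.56 + 0.33·0.67) / (0.11)²
  = (3.612)² · (0.2464 + 0.2211) / 0.0121
  = 13.0465 · 0.4675 / 0.0121
  = 504.07
Design effect: 1.68 × 504.07 = 846.84.
Round up → n = 847 per group.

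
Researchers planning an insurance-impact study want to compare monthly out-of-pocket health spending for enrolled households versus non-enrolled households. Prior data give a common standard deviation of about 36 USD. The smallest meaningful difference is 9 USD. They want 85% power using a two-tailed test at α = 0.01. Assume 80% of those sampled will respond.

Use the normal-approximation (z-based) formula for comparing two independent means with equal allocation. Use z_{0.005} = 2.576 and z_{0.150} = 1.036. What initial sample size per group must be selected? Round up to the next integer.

n = 522 per group

n = (z_{α/2} + z_β)² · (σ₁² + σ₂²) / δ²
  = (2.576 + 1.036)² · (2·36² = 2592) / 9²
  = 13.0465 · 2592 / 81
  = 417.49
Adjust for 80% response: 417.49 / 0.80 = 521.86.
Round up → n = 522 per group.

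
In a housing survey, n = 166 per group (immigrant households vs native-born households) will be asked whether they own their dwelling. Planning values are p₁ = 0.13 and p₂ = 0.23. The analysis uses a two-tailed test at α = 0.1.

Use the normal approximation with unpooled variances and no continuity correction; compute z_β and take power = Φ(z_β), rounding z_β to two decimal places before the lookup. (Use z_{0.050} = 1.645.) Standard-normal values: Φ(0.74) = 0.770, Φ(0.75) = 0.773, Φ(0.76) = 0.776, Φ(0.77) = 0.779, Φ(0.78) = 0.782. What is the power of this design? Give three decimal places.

z_β = |p₁−p₂|·√(n/[p₁q₁+p₂q₂]) − z_{α/2}
    = 0.10 · √(166/0.2902) − 1.645
    = 0.10 · 23.9169 − 1.645
    = 2.3917 − 1.645 = 0.7467 → 0.75
Power = Φ(0.75) = 0.773.

Power ≈ 0.773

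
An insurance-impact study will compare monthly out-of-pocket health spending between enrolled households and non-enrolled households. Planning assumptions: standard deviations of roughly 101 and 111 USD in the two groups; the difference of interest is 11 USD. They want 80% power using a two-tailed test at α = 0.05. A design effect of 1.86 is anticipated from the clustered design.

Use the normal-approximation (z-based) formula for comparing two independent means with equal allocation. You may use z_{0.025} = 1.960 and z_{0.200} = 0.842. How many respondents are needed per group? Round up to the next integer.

n = 2719 per group

n = (z_{α/2} + z_β)² · (σ₁² + σ₂²) / δ²
  = (1.960 + 0.842)² · (101² + 111² = 22522) / 11²
  = 7.8512 · 22522 / 121
  = 1461.36
Design effect: 1.86 × 1461.36 = 2718.13.
Round up → n = 2719 per group.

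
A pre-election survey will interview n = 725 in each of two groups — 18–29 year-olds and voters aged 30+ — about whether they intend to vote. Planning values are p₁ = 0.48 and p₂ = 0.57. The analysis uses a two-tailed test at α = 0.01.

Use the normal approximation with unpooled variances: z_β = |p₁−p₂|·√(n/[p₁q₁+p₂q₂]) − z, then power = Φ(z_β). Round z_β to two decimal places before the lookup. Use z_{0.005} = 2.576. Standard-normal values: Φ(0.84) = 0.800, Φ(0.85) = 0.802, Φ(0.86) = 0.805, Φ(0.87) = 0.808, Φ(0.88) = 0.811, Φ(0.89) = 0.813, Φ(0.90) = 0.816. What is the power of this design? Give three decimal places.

Power ≈ 0.808

z_β = |p₁−p₂|·√(n/[p₁q₁+p₂q₂]) − z_{α/2}
    = 0.09 · √(725/0.4947) − 2.576
    = 0.09 · 38.2823 − 2.576
    = 3.4454 − 2.576 = 0.8694 → 0.87
Power = Φ(0.87) = 0.808.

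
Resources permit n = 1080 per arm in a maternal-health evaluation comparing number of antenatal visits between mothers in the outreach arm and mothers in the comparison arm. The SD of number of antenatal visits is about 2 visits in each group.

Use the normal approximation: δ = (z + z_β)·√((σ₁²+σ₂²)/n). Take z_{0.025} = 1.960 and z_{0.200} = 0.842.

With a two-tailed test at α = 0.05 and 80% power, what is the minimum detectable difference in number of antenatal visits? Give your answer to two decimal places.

Minimum detectable difference ≈ 0.24 visits

δ = (z_{α/2} + z_β) · √((σ₁²+σ₂²)/n)
  = (1.960 + 0.842) · √(8/1080)
  = 2.802 · √0.00741
  = 2.802 · 0.0861
  = 0.2412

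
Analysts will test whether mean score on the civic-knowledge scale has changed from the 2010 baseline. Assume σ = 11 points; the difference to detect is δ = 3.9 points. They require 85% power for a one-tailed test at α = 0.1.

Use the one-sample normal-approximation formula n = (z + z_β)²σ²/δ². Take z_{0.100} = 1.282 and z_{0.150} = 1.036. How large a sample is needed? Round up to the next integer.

n = 43

n = (z_α + z_β)² · σ² / δ²
  = (1.282 + 1.036)² · 11² / 3.9²
  = 5.3731 · 121 / 15.21
  = 42.74
Round up → n = 43.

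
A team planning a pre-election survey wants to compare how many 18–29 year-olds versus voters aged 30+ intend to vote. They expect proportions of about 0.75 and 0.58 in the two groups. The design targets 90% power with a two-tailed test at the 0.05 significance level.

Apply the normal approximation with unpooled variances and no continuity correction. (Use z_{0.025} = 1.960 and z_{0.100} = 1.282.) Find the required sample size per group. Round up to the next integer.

n = (z_{α/2} + z_β)² · [p₁(1−p₁) + p₂(1−p₂)] / (p₁ − p₂)²
  = (1.960 + 1.282)² · (0.75·0.25 + 0.58·0.42) / (0.17)²
  = (3.242)² · (0.1875 + 0.2436) / 0.0289
  = 10.5106 · 0.4311 / 0.0289
  = 156.79
Round up → n = 157 per group.

n = 157 per group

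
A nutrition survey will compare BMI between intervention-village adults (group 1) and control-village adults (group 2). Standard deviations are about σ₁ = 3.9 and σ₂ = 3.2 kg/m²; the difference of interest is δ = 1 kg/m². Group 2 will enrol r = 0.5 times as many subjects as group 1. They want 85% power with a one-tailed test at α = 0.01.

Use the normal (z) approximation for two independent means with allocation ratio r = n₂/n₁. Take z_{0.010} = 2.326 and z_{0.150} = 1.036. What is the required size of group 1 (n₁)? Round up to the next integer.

n₁ = (z_α + z_β)² · (σ₁² + σ₂²/r) / δ²
   = (2.326 + 1.036)² · (3.9² + 3.2²/0.5) / 1²
   = 11.3030 · (15.21 + 20.48) / 1
   = 11.3030 · 35.69 / 1
   = 403.41
Round up → n₁ = 404; n₂ = r·n₁ = 0.5 × 404 = 202.

n₁ = 404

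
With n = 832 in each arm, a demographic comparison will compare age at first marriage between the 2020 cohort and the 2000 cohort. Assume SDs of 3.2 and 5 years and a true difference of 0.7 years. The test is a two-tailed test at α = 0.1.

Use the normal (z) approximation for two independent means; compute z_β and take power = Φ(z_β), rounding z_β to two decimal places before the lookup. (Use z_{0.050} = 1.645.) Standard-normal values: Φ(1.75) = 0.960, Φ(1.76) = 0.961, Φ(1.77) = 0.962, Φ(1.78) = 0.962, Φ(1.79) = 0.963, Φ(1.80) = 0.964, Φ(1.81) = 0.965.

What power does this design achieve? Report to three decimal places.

Power ≈ 0.961

z_β = δ·√(n/(σ₁²+σ₂²)) − z_{α/2}
    = 0.7 · √(832/35.24) − 1.645
    = 0.7 · 4.85896 − 1.645
    = 3.4013 − 1.645 = 1.7563 → 1.76
Power = Φ(1.76) = 0.961.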